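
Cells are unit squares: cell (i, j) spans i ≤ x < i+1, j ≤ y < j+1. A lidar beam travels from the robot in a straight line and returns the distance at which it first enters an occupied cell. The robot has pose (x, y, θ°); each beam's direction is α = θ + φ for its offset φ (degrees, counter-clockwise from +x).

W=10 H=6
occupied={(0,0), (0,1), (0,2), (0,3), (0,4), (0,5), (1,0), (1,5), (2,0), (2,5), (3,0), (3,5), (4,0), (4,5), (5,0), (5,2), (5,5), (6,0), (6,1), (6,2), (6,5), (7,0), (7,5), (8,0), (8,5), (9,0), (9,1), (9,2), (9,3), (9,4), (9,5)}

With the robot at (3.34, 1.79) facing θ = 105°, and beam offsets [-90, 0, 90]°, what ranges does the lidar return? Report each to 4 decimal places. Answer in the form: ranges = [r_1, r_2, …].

ranges = [1.7186, 3.3232, 2.4225]

beam 1: φ=-90°, α=15°
  direction (0.9659, 0.2588); cell (3,1); t to first gridline: x 0.6833, y 0.8114 (then +1.0353 / +3.8637)
    (4,1) via x @ 0.6833
    (4,2) via y @ 0.8114
    (5,2) via x @ 1.7186  # hit
  → r_1 = 1.7186
beam 2: φ=0°, α=105°
  direction (-0.2588, 0.9659); cell (3,1); t to first gridline: x 1.3137, y 0.2174 (then +3.8637 / +1.0353)
    (3,2) via y @ 0.2174
    (3,3) via y @ 1.2527
    (2,3) via x @ 1.3137
    (2,4) via y @ 2.2880
    (2,5) via y @ 3.3232  # hit
  → r_2 = 3.3232
beam 3: φ=90°, α=195°
  direction (-0.9659, -0.2588); cell (3,1); t to first gridline: x 0.3520, y 3.0523 (then +1.0353 / +3.8637)
    (2,1) via x @ 0.3520
    (1,1) via x @ 1.3873
    (0,1) via x @ 2.4225  # hit
  → r_3 = 2.4225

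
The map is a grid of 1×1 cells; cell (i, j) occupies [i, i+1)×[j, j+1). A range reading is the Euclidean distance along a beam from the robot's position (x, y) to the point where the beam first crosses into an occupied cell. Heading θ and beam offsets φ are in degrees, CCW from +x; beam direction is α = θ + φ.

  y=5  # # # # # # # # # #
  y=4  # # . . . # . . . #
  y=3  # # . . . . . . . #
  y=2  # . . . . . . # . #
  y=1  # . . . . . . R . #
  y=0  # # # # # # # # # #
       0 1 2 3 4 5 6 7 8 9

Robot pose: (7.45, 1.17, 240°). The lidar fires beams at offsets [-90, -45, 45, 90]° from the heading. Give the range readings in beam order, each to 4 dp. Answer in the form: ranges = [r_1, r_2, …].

beam 1: φ=-90°, α=150°
  d=(-0.8660,0.5000)  start (7,1)  tX=0.5196 tY=1.6600  stride 1/|dx|=1.1547 1/|dy|=2.0000
    cross x-line → (6,1), t=0.5196
    cross y-line → (6,2), t=1.6600
    cross x-line → (5,2), t=1.6743
    cross x-line → (4,2), t=2.8290
    cross y-line → (4,3), t=3.6600
    cross x-line → (3,3), t=3.9837
    cross x-line → (2,3), t=5.1384
    cross y-line → (2,4), t=5.6600
    cross x-line → (1,4), t=6.2931 (wall)
  → r_1 = 6.2931
beam 2: φ=-45°, α=195°
  d=(-0.9659,-0.2588)  start (7,1)  tX=0.4659 tY=0.6568  stride 1/|dx|=1.0353 1/|dy|=3.8637
    cross x-line → (6,1), t=0.4659
    cross y-line → (6,0), t=0.6568 (wall)
  → r_2 = 0.6568
beam 3: φ=45°, α=285°
  d=(0.2588,-0.9659)  start (7,1)  tX=2.1250 tY=0.1760  stride 1/|dx|=3.8637 1/|dy|=1.0353
    cross y-line → (7,0), t=0.1760 (wall)
  → r_3 = 0.1760
beam 4: φ=90°, α=330°
  d=(0.8660,-0.5000)  start (7,1)  tX=0.6351 tY=0.3400  stride 1/|dx|=1.1547 1/|dy|=2.0000
    cross y-line → (7,0), t=0.3400 (wall)
  → r_4 = 0.3400

ranges = [6.2931, 0.6568, 0.1760, 0.3400]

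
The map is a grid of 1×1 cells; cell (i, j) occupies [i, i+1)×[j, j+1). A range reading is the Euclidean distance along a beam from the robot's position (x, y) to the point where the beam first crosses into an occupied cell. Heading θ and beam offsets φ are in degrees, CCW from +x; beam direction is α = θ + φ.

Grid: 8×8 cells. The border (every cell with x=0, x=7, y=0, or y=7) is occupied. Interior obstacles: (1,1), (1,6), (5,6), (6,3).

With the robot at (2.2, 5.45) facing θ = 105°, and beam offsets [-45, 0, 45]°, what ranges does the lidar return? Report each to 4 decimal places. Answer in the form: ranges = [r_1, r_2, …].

ranges = [1.7898, 0.7727, 1.1000]

beam 1: φ=-45°, α=60°
  d=(0.5000,0.8660)  start (2,5)  tX=1.6000 tY=0.6351  stride 1/|dx|=2.0000 1/|dy|=1.1547
    cross y-line → (2,6), t=0.6351
    cross x-line → (3,6), t=1.6000
    cross y-line → (3,7), t=1.7898 (wall)
  → r_1 = 1.7898
beam 2: φ=0°, α=105°
  d=(-0.2588,0.9659)  start (2,5)  tX=0.7727 tY=0.5694  stride 1/|dx|=3.8637 1/|dy|=1.0353
    cross y-line → (2,6), t=0.5694
    cross x-line → (1,6), t=0.7727 (wall)
  → r_2 = 0.7727
beam 3: φ=45°, α=150°
  d=(-0.8660,0.5000)  start (2,5)  tX=0.2309 tY=1.1000  stride 1/|dx|=1.1547 1/|dy|=2.0000
    cross x-line → (1,5), t=0.2309
    cross y-line → (1,6), t=1.1000 (wall)
  → r_3 = 1.1000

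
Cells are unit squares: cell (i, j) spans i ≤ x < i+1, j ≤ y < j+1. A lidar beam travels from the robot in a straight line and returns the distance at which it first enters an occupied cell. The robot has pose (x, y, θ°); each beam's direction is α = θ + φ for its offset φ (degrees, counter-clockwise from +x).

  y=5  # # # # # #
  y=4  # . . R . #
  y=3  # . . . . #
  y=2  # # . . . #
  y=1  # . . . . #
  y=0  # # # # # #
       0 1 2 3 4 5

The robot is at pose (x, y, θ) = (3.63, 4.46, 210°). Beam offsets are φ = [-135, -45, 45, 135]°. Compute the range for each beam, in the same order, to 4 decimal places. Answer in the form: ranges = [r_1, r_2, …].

beam 1: φ=-135°, α=75°
  cosα=0.2588 sinα=0.9659 | (3,4) | tMaxX 1.4296 tMaxY 0.5590 | tΔX 3.8637 tΔY 1.0353
    t=0.5590 [y] (3,5) — stop
  → r_1 = 0.5590
beam 2: φ=-45°, α=165°
  cosα=-0.9659 sinα=0.2588 | (3,4) | tMaxX 0.6522 tMaxY 2.0864 | tΔX 1.0353 tΔY 3.8637
    t=0.6522 [x] (2,4)
    t=1.6875 [x] (1,4)
    t=2.0864 [y] (1,5) — stop
  → r_2 = 2.0864
beam 3: φ=45°, α=255°
  cosα=-0.2588 sinα=-0.9659 | (3,4) | tMaxX 2.4341 tMaxY 0.4762 | tΔX 3.8637 tΔY 1.0353
    t=0.4762 [y] (3,3)
    t=1.5115 [y] (3,2)
    t=2.4341 [x] (2,2)
    t=2.5468 [y] (2,1)
    t=3.5821 [y] (2,0) — stop
  → r_3 = 3.5821
beam 4: φ=135°, α=345°
  cosα=0.9659 sinα=-0.2588 | (3,4) | tMaxX 0.3831 tMaxY 1.7773 | tΔX 1.0353 tΔY 3.8637
    t=0.3831 [x] (4,4)
    t=1.4183 [x] (5,4) — stop
  → r_4 = 1.4183

ranges = [0.5590, 2.0864, 3.5821, 1.4183]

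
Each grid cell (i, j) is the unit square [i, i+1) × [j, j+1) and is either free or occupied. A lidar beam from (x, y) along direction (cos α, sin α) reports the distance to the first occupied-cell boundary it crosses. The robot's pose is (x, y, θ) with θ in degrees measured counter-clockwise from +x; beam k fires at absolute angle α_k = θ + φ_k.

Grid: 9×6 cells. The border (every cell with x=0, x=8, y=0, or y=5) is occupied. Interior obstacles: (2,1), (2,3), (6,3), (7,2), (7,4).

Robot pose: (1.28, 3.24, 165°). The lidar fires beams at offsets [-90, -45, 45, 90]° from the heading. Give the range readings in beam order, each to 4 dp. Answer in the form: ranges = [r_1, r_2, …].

beam 1: φ=-90°, α=75°
  cosα=0.2588 sinα=0.9659 | (1,3) | tMaxX 2.7819 tMaxY 0.7868 | tΔX 3.8637 tΔY 1.0353
    t=0.7868 [y] (1,4)
    t=1.8221 [y] (1,5) — stop
  → r_1 = 1.8221
beam 2: φ=-45°, α=120°
  cosα=-0.5000 sinα=0.8660 | (1,3) | tMaxX 0.5600 tMaxY 0.8776 | tΔX 2.0000 tΔY 1.1547
    t=0.5600 [x] (0,3) — stop
  → r_2 = 0.5600
beam 3: φ=45°, α=210°
  cosα=-0.8660 sinα=-0.5000 | (1,3) | tMaxX 0.3233 tMaxY 0.4800 | tΔX 1.1547 tΔY 2.0000
    t=0.3233 [x] (0,3) — stop
  → r_3 = 0.3233
beam 4: φ=90°, α=255°
  cosα=-0.2588 sinα=-0.9659 | (1,3) | tMaxX 1.0818 tMaxY 0.2485 | tΔX 3.8637 tΔY 1.0353
    t=0.2485 [y] (1,2)
    t=1.0818 [x] (0,2) — stop
  → r_4 = 1.0818

ranges = [1.8221, 0.5600, 0.3233, 1.0818]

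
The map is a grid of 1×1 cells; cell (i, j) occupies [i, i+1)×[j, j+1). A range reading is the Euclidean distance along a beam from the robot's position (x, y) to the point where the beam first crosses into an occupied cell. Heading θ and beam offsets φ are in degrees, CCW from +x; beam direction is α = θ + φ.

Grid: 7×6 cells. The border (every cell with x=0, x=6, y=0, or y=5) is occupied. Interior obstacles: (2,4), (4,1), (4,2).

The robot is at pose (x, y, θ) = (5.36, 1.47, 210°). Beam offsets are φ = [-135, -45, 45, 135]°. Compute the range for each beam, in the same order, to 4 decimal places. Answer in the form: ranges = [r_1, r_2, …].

beam 1: φ=-135°, α=75°
  dir = (cos 75°, sin 75°) = (0.2588, 0.9659); from cell (5,1)
  next x-line at t=2.4728, next y-line at t=0.5487; Δt_x=3.8637, Δt_y=1.0353
    y: enter (5,2) at t=0.5487
    y: enter (5,3) at t=1.5840
    x: enter (6,3) at t=2.4728 ← occupied
  → r_1 = 2.4728
beam 2: φ=-45°, α=165°
  dir = (cos 165°, sin 165°) = (-0.9659, 0.2588); from cell (5,1)
  next x-line at t=0.3727, next y-line at t=2.0478; Δt_x=1.0353, Δt_y=3.8637
    x: enter (4,1) at t=0.3727 ← occupied
  → r_2 = 0.3727
beam 3: φ=45°, α=255°
  dir = (cos 255°, sin 255°) = (-0.2588, -0.9659); from cell (5,1)
  next x-line at t=1.3909, next y-line at t=0.4866; Δt_x=3.8637, Δt_y=1.0353
    y: enter (5,0) at t=0.4866 ← occupied
  → r_3 = 0.4866
beam 4: φ=135°, α=345°
  dir = (cos 345°, sin 345°) = (0.9659, -0.2588); from cell (5,1)
  next x-line at t=0.6626, next y-line at t=1.8159; Δt_x=1.0353, Δt_y=3.8637
    x: enter (6,1) at t=0.6626 ← occupied
  → r_4 = 0.6626

ranges = [2.4728, 0.3727, 0.4866, 0.6626]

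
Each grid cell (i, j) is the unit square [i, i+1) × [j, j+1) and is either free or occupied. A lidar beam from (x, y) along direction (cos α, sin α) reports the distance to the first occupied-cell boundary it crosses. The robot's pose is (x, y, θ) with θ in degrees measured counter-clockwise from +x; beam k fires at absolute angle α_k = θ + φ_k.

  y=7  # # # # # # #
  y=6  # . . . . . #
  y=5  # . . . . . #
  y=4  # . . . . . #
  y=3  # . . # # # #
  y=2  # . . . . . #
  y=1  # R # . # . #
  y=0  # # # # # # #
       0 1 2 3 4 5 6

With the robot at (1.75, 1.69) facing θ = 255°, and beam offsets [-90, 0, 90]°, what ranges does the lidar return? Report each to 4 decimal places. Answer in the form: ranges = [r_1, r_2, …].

beam 1: φ=-90°, α=165°
  d=(-0.9659,0.2588)  start (1,1)  tX=0.7765 tY=1.1977  stride 1/|dx|=1.0353 1/|dy|=3.8637
    cross x-line → (0,1), t=0.7765 (wall)
  → r_1 = 0.7765
beam 2: φ=0°, α=255°
  d=(-0.2588,-0.9659)  start (1,1)  tX=2.8978 tY=0.7143  stride 1/|dx|=3.8637 1/|dy|=1.0353
    cross y-line → (1,0), t=0.7143 (wall)
  → r_2 = 0.7143
beam 3: φ=90°, α=345°
  d=(0.9659,-0.2588)  start (1,1)  tX=0.2588 tY=2.6660  stride 1/|dx|=1.0353 1/|dy|=3.8637
    cross x-line → (2,1), t=0.2588 (wall)
  → r_3 = 0.2588

ranges = [0.7765, 0.7143, 0.2588]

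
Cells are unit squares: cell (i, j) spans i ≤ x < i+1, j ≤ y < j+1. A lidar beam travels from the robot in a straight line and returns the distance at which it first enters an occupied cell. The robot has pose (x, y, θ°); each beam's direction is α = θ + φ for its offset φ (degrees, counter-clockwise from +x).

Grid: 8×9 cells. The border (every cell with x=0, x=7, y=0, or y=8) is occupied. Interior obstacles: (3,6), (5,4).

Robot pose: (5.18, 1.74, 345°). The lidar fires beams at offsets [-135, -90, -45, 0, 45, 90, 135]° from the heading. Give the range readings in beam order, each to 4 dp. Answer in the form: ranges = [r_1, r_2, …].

ranges = [1.4800, 0.7661, 0.8545, 1.8842, 2.1016, 2.3397, 7.2284]

beam 1: φ=-135°, α=210°
  dir = (cos 210°, sin 210°) = (-0.8660, -0.5000); from cell (5,1)
  next x-line at t=0.2078, next y-line at t=1.4800; Δt_x=1.1547, Δt_y=2.0000
    x: enter (4,1) at t=0.2078
    x: enter (3,1) at t=1.3625
    y: enter (3,0) at t=1.4800 ← occupied
  → r_1 = 1.4800
beam 2: φ=-90°, α=255°
  dir = (cos 255°, sin 255°) = (-0.2588, -0.9659); from cell (5,1)
  next x-line at t=0.6955, next y-line at t=0.7661; Δt_x=3.8637, Δt_y=1.0353
    x: enter (4,1) at t=0.6955
    y: enter (4,0) at t=0.7661 ← occupied
  → r_2 = 0.7661
beam 3: φ=-45°, α=300°
  dir = (cos 300°, sin 300°) = (0.5000, -0.8660); from cell (5,1)
  next x-line at t=1.6400, next y-line at t=0.8545; Δt_x=2.0000, Δt_y=1.1547
    y: enter (5,0) at t=0.8545 ← occupied
  → r_3 = 0.8545
beam 4: φ=0°, α=345°
  dir = (cos 345°, sin 345°) = (0.9659, -0.2588); from cell (5,1)
  next x-line at t=0.8489, next y-line at t=2.8591; Δt_x=1.0353, Δt_y=3.8637
    x: enter (6,1) at t=0.8489
    x: enter (7,1) at t=1.8842 ← occupied
  → r_4 = 1.8842
beam 5: φ=45°, α=30°
  dir = (cos 30°, sin 30°) = (0.8660, 0.5000); from cell (5,1)
  next x-line at t=0.9469, next y-line at t=0.5200; Δt_x=1.1547, Δt_y=2.0000
    y: enter (5,2) at t=0.5200
    x: enter (6,2) at t=0.9469
    x: enter (7,2) at t=2.1016 ← occupied
  → r_5 = 2.1016
beam 6: φ=90°, α=75°
  dir = (cos 75°, sin 75°) = (0.2588, 0.9659); from cell (5,1)
  next x-line at t=3.1682, next y-line at t=0.2692; Δt_x=3.8637, Δt_y=1.0353
    y: enter (5,2) at t=0.2692
    y: enter (5,3) at t=1.3044
    y: enter (5,4) at t=2.3397 ← occupied
  → r_6 = 2.3397
beam 7: φ=135°, α=120°
  dir = (cos 120°, sin 120°) = (-0.5000, 0.8660); from cell (5,1)
  next x-line at t=0.3600, next y-line at t=0.3002; Δt_x=2.0000, Δt_y=1.1547
    y: enter (5,2) at t=0.3002
    x: enter (4,2) at t=0.3600
    y: enter (4,3) at t=1.4549
    x: enter (3,3) at t=2.3600
    y: enter (3,4) at t=2.6096
    y: enter (3,5) at t=3.7643
    x: enter (2,5) at t=4.3600
    y: enter (2,6) at t=4.9190
    y: enter (2,7) at t=6.0737
    x: enter (1,7) at t=6.3600
    y: enter (1,8) at t=7.2284 ← occupied
  → r_7 = 7.2284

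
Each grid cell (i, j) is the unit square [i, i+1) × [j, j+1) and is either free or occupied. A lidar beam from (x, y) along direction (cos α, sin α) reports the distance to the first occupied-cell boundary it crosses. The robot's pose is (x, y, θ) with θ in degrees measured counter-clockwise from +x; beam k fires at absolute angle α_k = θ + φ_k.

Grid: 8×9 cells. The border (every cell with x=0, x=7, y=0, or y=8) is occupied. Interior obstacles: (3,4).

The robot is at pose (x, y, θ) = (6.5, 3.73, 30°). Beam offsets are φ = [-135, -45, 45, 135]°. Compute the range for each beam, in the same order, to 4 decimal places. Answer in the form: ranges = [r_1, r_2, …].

beam 1: φ=-135°, α=255°
  d=(-0.2588,-0.9659)  start (6,3)  tX=1.9319 tY=0.7558  stride 1/|dx|=3.8637 1/|dy|=1.0353
    cross y-line → (6,2), t=0.7558
    cross y-line → (6,1), t=1.7910
    cross x-line → (5,1), t=1.9319
    cross y-line → (5,0), t=2.8263 (wall)
  → r_1 = 2.8263
beam 2: φ=-45°, α=345°
  d=(0.9659,-0.2588)  start (6,3)  tX=0.5176 tY=2.8205  stride 1/|dx|=1.0353 1/|dy|=3.8637
    cross x-line → (7,3), t=0.5176 (wall)
  → r_2 = 0.5176
beam 3: φ=45°, α=75°
  d=(0.2588,0.9659)  start (6,3)  tX=1.9319 tY=0.2795  stride 1/|dx|=3.8637 1/|dy|=1.0353
    cross y-line → (6,4), t=0.2795
    cross y-line → (6,5), t=1.3148
    cross x-line → (7,5), t=1.9319 (wall)
  → r_3 = 1.9319
beam 4: φ=135°, α=165°
  d=(-0.9659,0.2588)  start (6,3)  tX=0.5176 tY=1.0432  stride 1/|dx|=1.0353 1/|dy|=3.8637
    cross x-line → (5,3), t=0.5176
    cross y-line → (5,4), t=1.0432
    cross x-line → (4,4), t=1.5529
    cross x-line → (3,4), t=2.5882 (wall)
  → r_4 = 2.5882

ranges = [2.8263, 0.5176, 1.9319, 2.5882]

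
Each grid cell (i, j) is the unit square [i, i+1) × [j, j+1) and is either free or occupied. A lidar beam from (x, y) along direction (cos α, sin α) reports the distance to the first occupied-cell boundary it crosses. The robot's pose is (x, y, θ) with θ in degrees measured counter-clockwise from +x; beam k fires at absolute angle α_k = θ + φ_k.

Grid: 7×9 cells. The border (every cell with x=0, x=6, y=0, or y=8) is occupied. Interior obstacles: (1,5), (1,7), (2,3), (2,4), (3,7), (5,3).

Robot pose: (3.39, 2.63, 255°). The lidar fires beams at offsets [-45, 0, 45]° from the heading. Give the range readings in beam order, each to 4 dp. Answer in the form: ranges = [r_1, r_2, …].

beam 1: φ=-45°, α=210°
  d=(-0.8660,-0.5000)  start (3,2)  tX=0.4503 tY=1.2600  stride 1/|dx|=1.1547 1/|dy|=2.0000
    cross x-line → (2,2), t=0.4503
    cross y-line → (2,1), t=1.2600
    cross x-line → (1,1), t=1.6050
    cross x-line → (0,1), t=2.7597 (wall)
  → r_1 = 2.7597
beam 2: φ=0°, α=255°
  d=(-0.2588,-0.9659)  start (3,2)  tX=1.5068 tY=0.6522  stride 1/|dx|=3.8637 1/|dy|=1.0353
    cross y-line → (3,1), t=0.6522
    cross x-line → (2,1), t=1.5068
    cross y-line → (2,0), t=1.6875 (wall)
  → r_2 = 1.6875
beam 3: φ=45°, α=300°
  d=(0.5000,-0.8660)  start (3,2)  tX=1.2200 tY=0.7275  stride 1/|dx|=2.0000 1/|dy|=1.1547
    cross y-line → (3,1), t=0.7275
    cross x-line → (4,1), t=1.2200
    cross y-line → (4,0), t=1.8822 (wall)
  → r_3 = 1.8822

ranges = [2.7597, 1.6875, 1.8822]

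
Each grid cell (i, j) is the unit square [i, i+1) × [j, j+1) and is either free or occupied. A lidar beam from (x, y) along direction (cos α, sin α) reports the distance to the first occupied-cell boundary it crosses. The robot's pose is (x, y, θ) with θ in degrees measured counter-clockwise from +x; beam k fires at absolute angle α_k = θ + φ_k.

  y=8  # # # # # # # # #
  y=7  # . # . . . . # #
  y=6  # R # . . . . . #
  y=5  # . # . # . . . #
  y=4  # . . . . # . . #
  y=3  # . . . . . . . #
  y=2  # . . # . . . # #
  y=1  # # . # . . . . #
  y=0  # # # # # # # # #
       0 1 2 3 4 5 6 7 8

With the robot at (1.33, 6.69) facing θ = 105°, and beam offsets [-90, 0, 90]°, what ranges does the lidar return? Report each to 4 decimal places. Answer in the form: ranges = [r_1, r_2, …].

beam 1: φ=-90°, α=15°
  d=(0.9659,0.2588)  start (1,6)  tX=0.6936 tY=1.1977  stride 1/|dx|=1.0353 1/|dy|=3.8637
    cross x-line → (2,6), t=0.6936 (wall)
  → r_1 = 0.6936
beam 2: φ=0°, α=105°
  d=(-0.2588,0.9659)  start (1,6)  tX=1.2750 tY=0.3209  stride 1/|dx|=3.8637 1/|dy|=1.0353
    cross y-line → (1,7), t=0.3209
    cross x-line → (0,7), t=1.2750 (wall)
  → r_2 = 1.2750
beam 3: φ=90°, α=195°
  d=(-0.9659,-0.2588)  start (1,6)  tX=0.3416 tY=2.6660  stride 1/|dx|=1.0353 1/|dy|=3.8637
    cross x-line → (0,6), t=0.3416 (wall)
  → r_3 = 0.3416

ranges = [0.6936, 1.2750, 0.3416]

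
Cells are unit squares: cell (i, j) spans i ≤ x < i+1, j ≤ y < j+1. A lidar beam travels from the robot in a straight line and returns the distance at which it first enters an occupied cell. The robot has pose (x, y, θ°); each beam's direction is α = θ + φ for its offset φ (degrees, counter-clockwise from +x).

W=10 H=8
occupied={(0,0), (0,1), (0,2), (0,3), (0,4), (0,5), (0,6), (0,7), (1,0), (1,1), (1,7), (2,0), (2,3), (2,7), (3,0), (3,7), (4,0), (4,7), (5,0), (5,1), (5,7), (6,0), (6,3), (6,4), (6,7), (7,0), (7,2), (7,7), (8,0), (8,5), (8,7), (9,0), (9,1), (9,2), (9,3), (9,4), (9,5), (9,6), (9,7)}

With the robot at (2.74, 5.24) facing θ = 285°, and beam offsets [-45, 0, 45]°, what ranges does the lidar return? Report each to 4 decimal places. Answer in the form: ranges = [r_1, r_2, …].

beam 1: φ=-45°, α=240°
  dir = (cos 240°, sin 240°) = (-0.5000, -0.8660); from cell (2,5)
  next x-line at t=1.4800, next y-line at t=0.2771; Δt_x=2.0000, Δt_y=1.1547
    y: enter (2,4) at t=0.2771
    y: enter (2,3) at t=1.4318 ← occupied
  → r_1 = 1.4318
beam 2: φ=0°, α=285°
  dir = (cos 285°, sin 285°) = (0.2588, -0.9659); from cell (2,5)
  next x-line at t=1.0046, next y-line at t=0.2485; Δt_x=3.8637, Δt_y=1.0353
    y: enter (2,4) at t=0.2485
    x: enter (3,4) at t=1.0046
    y: enter (3,3) at t=1.2837
    y: enter (3,2) at t=2.3190
    y: enter (3,1) at t=3.3543
    y: enter (3,0) at t=4.3896 ← occupied
  → r_2 = 4.3896
beam 3: φ=45°, α=330°
  dir = (cos 330°, sin 330°) = (0.8660, -0.5000); from cell (2,5)
  next x-line at t=0.3002, next y-line at t=0.4800; Δt_x=1.1547, Δt_y=2.0000
    x: enter (3,5) at t=0.3002
    y: enter (3,4) at t=0.4800
    x: enter (4,4) at t=1.4549
    y: enter (4,3) at t=2.4800
    x: enter (5,3) at t=2.6096
    x: enter (6,3) at t=3.7643 ← occupied
  → r_3 = 3.7643

ranges = [1.4318, 4.3896, 3.7643]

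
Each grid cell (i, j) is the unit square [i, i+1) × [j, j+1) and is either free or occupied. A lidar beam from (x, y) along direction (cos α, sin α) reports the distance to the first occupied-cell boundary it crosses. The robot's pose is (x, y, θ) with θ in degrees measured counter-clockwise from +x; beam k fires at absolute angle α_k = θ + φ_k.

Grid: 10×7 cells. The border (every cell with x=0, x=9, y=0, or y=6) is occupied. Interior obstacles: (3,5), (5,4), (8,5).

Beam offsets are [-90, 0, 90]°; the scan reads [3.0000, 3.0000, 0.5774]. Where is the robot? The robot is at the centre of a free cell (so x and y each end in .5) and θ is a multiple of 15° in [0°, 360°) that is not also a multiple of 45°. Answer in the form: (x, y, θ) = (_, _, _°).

(x, y, θ) = (1.5, 2.5, 60°)

Candidates: 37 free-cell centres × 16 headings = 592 poses. Raycast each; keep the one whose scan matches to 4 dp.
  (1.5, 5.5, 120°): beam 1 = 1.0000 ≠ 3.0000 ✗
  (4.5, 4.5, 255°): beam 1 = 3.6235 ≠ 3.0000 ✗
  (8.5, 3.5, 195°): beam 1 = 1.5529 ≠ 3.0000 ✗
  …
  (1.5, 2.5, 60°): r_1=3.0000, r_2=3.0000, r_3=0.5774 — all match ✓
Only this pose fits every beam.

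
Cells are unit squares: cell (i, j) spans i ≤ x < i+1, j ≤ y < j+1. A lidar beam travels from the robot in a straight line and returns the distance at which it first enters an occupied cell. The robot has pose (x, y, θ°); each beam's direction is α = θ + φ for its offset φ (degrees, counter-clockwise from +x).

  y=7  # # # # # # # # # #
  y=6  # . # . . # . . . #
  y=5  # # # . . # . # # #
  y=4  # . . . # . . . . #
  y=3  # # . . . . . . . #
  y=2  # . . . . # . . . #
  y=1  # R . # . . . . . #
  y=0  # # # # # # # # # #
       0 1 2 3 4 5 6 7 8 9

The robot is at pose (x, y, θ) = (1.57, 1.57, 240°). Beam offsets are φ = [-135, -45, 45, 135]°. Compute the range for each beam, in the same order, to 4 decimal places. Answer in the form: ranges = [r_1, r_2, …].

beam 1: φ=-135°, α=105°
  direction (-0.2588, 0.9659); cell (1,1); t to first gridline: x 2.2023, y 0.4452 (then +3.8637 / +1.0353)
    (1,2) via y @ 0.4452
    (1,3) via y @ 1.4804  # hit
  → r_1 = 1.4804
beam 2: φ=-45°, α=195°
  direction (-0.9659, -0.2588); cell (1,1); t to first gridline: x 0.5901, y 2.2023 (then +1.0353 / +3.8637)
    (0,1) via x @ 0.5901  # hit
  → r_2 = 0.5901
beam 3: φ=45°, α=285°
  direction (0.2588, -0.9659); cell (1,1); t to first gridline: x 1.6614, y 0.5901 (then +3.8637 / +1.0353)
    (1,0) via y @ 0.5901  # hit
  → r_3 = 0.5901
beam 4: φ=135°, α=15°
  direction (0.9659, 0.2588); cell (1,1); t to first gridline: x 0.4452, y 1.6614 (then +1.0353 / +3.8637)
    (2,1) via x @ 0.4452
    (3,1) via x @ 1.4804  # hit
  → r_4 = 1.4804

ranges = [1.4804, 0.5901, 0.5901, 1.4804]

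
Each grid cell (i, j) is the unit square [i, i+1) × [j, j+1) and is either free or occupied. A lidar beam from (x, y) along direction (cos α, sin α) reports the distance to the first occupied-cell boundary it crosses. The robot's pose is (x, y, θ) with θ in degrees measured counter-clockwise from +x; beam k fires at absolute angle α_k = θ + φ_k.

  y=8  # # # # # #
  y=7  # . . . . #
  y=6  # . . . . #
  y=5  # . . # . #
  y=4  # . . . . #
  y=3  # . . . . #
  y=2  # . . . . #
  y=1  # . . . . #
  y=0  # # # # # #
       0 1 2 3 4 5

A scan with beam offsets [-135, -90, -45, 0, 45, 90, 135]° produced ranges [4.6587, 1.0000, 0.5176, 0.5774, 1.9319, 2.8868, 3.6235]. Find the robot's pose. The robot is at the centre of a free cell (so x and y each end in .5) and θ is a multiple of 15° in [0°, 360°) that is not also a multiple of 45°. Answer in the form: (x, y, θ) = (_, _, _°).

(x, y, θ) = (1.5, 3.5, 210°)

The pose lattice has 27·16 = 432 candidates. Test each by forward raycasting.
  (1.5, 7.5, 165°): beam 1 = 1.0000 ≠ 4.6587 ✗
  (4.5, 7.5, 165°): beam 1 = 0.5774 ≠ 4.6587 ✗
  (3.5, 3.5, 75°): beam 1 = 2.8868 ≠ 4.6587 ✗
  …
  (1.5, 3.5, 210°): r_1=4.6587, r_2=1.0000, r_3=0.5176, r_4=0.5774, r_5=1.9319, r_6=2.8868, r_7=3.6235 — all match ✓
No second candidate reproduces the full scan.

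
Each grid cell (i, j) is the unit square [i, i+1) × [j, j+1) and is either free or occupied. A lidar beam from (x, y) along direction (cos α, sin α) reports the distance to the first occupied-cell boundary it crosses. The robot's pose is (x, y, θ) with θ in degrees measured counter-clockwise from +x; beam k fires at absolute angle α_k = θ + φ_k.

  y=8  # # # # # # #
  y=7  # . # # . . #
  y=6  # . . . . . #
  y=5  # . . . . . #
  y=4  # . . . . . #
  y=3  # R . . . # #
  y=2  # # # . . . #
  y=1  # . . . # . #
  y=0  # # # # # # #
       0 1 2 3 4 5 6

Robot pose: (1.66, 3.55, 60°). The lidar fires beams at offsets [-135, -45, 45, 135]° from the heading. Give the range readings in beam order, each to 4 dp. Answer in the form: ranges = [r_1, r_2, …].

ranges = [0.5694, 4.4931, 2.5500, 0.6833]

beam 1: φ=-135°, α=285°
  direction (0.2588, -0.9659); cell (1,3); t to first gridline: x 1.3137, y 0.5694 (then +3.8637 / +1.0353)
    (1,2) via y @ 0.5694  # hit
  → r_1 = 0.5694
beam 2: φ=-45°, α=15°
  direction (0.9659, 0.2588); cell (1,3); t to first gridline: x 0.3520, y 1.7387 (then +1.0353 / +3.8637)
    (2,3) via x @ 0.3520
    (3,3) via x @ 1.3873
    (3,4) via y @ 1.7387
    (4,4) via x @ 2.4225
    (5,4) via x @ 3.4578
    (6,4) via x @ 4.4931  # hit
  → r_2 = 4.4931
beam 3: φ=45°, α=105°
  direction (-0.2588, 0.9659); cell (1,3); t to first gridline: x 2.5500, y 0.4659 (then +3.8637 / +1.0353)
    (1,4) via y @ 0.4659
    (1,5) via y @ 1.5012
    (1,6) via y @ 2.5364
    (0,6) via x @ 2.5500  # hit
  → r_3 = 2.5500
beam 4: φ=135°, α=195°
  direction (-0.9659, -0.2588); cell (1,3); t to first gridline: x 0.6833, y 2.1250 (then +1.0353 / +3.8637)
    (0,3) via x @ 0.6833  # hit
  → r_4 = 0.6833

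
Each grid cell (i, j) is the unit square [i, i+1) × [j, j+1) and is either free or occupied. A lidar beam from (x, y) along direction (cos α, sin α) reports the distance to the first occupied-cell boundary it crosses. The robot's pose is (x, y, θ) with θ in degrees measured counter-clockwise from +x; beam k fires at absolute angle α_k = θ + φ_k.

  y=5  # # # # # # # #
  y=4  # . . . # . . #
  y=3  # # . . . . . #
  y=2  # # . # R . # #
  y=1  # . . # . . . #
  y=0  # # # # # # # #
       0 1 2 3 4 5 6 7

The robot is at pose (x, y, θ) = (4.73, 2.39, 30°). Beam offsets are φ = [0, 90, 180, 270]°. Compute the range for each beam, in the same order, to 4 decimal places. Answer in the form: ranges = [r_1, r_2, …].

beam 1: φ=0°, α=30°
  cosα=0.8660 sinα=0.5000 | (4,2) | tMaxX 0.3118 tMaxY 1.2200 | tΔX 1.1547 tΔY 2.0000
    t=0.3118 [x] (5,2)
    t=1.2200 [y] (5,3)
    t=1.4665 [x] (6,3)
    t=2.6212 [x] (7,3) — stop
  → r_1 = 2.6212
beam 2: φ=90°, α=120°
  cosα=-0.5000 sinα=0.8660 | (4,2) | tMaxX 1.4600 tMaxY 0.7044 | tΔX 2.0000 tΔY 1.1547
    t=0.7044 [y] (4,3)
    t=1.4600 [x] (3,3)
    t=1.8591 [y] (3,4)
    t=3.0138 [y] (3,5) — stop
  → r_2 = 3.0138
beam 3: φ=180°, α=210°
  cosα=-0.8660 sinα=-0.5000 | (4,2) | tMaxX 0.8429 tMaxY 0.7800 | tΔX 1.1547 tΔY 2.0000
    t=0.7800 [y] (4,1)
    t=0.8429 [x] (3,1) — stop
  → r_3 = 0.8429
beam 4: φ=270°, α=300°
  cosα=0.5000 sinα=-0.8660 | (4,2) | tMaxX 0.5400 tMaxY 0.4503 | tΔX 2.0000 tΔY 1.1547
    t=0.4503 [y] (4,1)
    t=0.5400 [x] (5,1)
    t=1.6050 [y] (5,0) — stop
  → r_4 = 1.6050

ranges = [2.6212, 3.0138, 0.8429, 1.6050]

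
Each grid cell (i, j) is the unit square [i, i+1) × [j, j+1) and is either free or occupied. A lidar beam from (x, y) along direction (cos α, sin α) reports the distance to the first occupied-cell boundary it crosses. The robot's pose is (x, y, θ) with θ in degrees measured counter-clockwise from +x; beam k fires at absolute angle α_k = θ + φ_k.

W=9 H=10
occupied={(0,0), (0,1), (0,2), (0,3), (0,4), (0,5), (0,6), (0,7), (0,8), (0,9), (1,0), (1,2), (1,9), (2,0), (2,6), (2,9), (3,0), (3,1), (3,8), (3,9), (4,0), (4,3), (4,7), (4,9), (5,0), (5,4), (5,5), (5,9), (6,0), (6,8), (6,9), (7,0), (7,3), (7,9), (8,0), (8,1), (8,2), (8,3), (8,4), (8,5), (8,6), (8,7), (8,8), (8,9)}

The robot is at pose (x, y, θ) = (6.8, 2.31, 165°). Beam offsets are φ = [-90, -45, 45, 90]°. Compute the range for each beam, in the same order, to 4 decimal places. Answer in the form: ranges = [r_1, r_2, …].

beam 1: φ=-90°, α=75°
  cosα=0.2588 sinα=0.9659 | (6,2) | tMaxX 0.7727 tMaxY 0.7143 | tΔX 3.8637 tΔY 1.0353
    t=0.7143 [y] (6,3)
    t=0.7727 [x] (7,3) — stop
  → r_1 = 0.7727
beam 2: φ=-45°, α=120°
  cosα=-0.5000 sinα=0.8660 | (6,2) | tMaxX 1.6000 tMaxY 0.7967 | tΔX 2.0000 tΔY 1.1547
    t=0.7967 [y] (6,3)
    t=1.6000 [x] (5,3)
    t=1.9514 [y] (5,4) — stop
  → r_2 = 1.9514
beam 3: φ=45°, α=210°
  cosα=-0.8660 sinα=-0.5000 | (6,2) | tMaxX 0.9238 tMaxY 0.6200 | tΔX 1.1547 tΔY 2.0000
    t=0.6200 [y] (6,1)
    t=0.9238 [x] (5,1)
    t=2.0785 [x] (4,1)
    t=2.6200 [y] (4,0) — stop
  → r_3 = 2.6200
beam 4: φ=90°, α=255°
  cosα=-0.2588 sinα=-0.9659 | (6,2) | tMaxX 3.0910 tMaxY 0.3209 | tΔX 3.8637 tΔY 1.0353
    t=0.3209 [y] (6,1)
    t=1.3562 [y] (6,0) — stop
  → r_4 = 1.3562

ranges = [0.7727, 1.9514, 2.6200, 1.3562]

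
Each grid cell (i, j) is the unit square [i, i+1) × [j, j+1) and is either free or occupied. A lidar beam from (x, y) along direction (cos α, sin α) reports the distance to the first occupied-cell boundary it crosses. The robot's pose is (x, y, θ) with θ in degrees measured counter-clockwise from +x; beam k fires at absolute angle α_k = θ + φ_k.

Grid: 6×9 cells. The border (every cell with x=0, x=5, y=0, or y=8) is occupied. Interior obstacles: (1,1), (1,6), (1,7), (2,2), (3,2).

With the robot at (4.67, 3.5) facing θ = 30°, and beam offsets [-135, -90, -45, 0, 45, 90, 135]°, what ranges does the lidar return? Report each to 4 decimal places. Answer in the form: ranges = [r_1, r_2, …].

ranges = [2.5882, 0.6600, 0.3416, 0.3811, 1.2750, 5.1962, 3.7995]

beam 1: φ=-135°, α=255°
  direction (-0.2588, -0.9659); cell (4,3); t to first gridline: x 2.5887, y 0.5176 (then +3.8637 / +1.0353)
    (4,2) via y @ 0.5176
    (4,1) via y @ 1.5529
    (4,0) via y @ 2.5882  # hit
  → r_1 = 2.5882
beam 2: φ=-90°, α=300°
  direction (0.5000, -0.8660); cell (4,3); t to first gridline: x 0.6600, y 0.5774 (then +2.0000 / +1.1547)
    (4,2) via y @ 0.5774
    (5,2) via x @ 0.6600  # hit
  → r_2 = 0.6600
beam 3: φ=-45°, α=345°
  direction (0.9659, -0.2588); cell (4,3); t to first gridline: x 0.3416, y 1.9319 (then +1.0353 / +3.8637)
    (5,3) via x @ 0.3416  # hit
  → r_3 = 0.3416
beam 4: φ=0°, α=30°
  direction (0.8660, 0.5000); cell (4,3); t to first gridline: x 0.3811, y 1.0000 (then +1.1547 / +2.0000)
    (5,3) via x @ 0.3811  # hit
  → r_4 = 0.3811
beam 5: φ=45°, α=75°
  direction (0.2588, 0.9659); cell (4,3); t to first gridline: x 1.2750, y 0.5176 (then +3.8637 / +1.0353)
    (4,4) via y @ 0.5176
    (5,4) via x @ 1.2750  # hit
  → r_5 = 1.2750
beam 6: φ=90°, α=120°
  direction (-0.5000, 0.8660); cell (4,3); t to first gridline: x 1.3400, y 0.5774 (then +2.0000 / +1.1547)
    (4,4) via y @ 0.5774
    (3,4) via x @ 1.3400
    (3,5) via y @ 1.7321
    (3,6) via y @ 2.8868
    (2,6) via x @ 3.3400
    (2,7) via y @ 4.0415
    (2,8) via y @ 5.1962  # hit
  → r_6 = 5.1962
beam 7: φ=135°, α=165°
  direction (-0.9659, 0.2588); cell (4,3); t to first gridline: x 0.6936, y 1.9319 (then +1.0353 / +3.8637)
    (3,3) via x @ 0.6936
    (2,3) via x @ 1.7289
    (2,4) via y @ 1.9319
    (1,4) via x @ 2.7642
    (0,4) via x @ 3.7995  # hit
  → r_7 = 3.7995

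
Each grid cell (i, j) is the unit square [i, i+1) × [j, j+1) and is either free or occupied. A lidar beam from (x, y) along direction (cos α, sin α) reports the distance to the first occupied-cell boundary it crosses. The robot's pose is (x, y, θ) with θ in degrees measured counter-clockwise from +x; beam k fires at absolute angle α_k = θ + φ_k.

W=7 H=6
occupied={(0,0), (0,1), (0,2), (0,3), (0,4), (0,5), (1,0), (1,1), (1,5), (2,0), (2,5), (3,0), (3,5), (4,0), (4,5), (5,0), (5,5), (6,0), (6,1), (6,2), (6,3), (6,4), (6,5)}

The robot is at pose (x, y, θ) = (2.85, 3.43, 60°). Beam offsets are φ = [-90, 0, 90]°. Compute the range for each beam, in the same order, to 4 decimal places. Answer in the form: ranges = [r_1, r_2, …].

ranges = [3.6373, 1.8129, 2.1362]

beam 1: φ=-90°, α=330°
  d=(0.8660,-0.5000)  start (2,3)  tX=0.1732 tY=0.8600  stride 1/|dx|=1.1547 1/|dy|=2.0000
    cross x-line → (3,3), t=0.1732
    cross y-line → (3,2), t=0.8600
    cross x-line → (4,2), t=1.3279
    cross x-line → (5,2), t=2.4826
    cross y-line → (5,1), t=2.8600
    cross x-line → (6,1), t=3.6373 (wall)
  → r_1 = 3.6373
beam 2: φ=0°, α=60°
  d=(0.5000,0.8660)  start (2,3)  tX=0.3000 tY=0.6582  stride 1/|dx|=2.0000 1/|dy|=1.1547
    cross x-line → (3,3), t=0.3000
    cross y-line → (3,4), t=0.6582
    cross y-line → (3,5), t=1.8129 (wall)
  → r_2 = 1.8129
beam 3: φ=90°, α=150°
  d=(-0.8660,0.5000)  start (2,3)  tX=0.9815 tY=1.1400  stride 1/|dx|=1.1547 1/|dy|=2.0000
    cross x-line → (1,3), t=0.9815
    cross y-line → (1,4), t=1.1400
    cross x-line → (0,4), t=2.1362 (wall)
  → r_3 = 2.1362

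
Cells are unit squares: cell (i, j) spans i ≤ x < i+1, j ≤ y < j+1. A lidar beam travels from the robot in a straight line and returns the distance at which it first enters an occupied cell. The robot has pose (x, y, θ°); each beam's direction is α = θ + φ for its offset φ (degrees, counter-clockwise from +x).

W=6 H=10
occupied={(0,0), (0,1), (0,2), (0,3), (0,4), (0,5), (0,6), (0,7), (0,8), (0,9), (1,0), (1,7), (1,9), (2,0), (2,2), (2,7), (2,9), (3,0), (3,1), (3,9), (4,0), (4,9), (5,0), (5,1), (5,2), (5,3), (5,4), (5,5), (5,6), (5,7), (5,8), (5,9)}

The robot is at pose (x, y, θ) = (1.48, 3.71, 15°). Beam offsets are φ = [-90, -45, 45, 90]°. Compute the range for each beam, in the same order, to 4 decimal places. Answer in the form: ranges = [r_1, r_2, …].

ranges = [2.8056, 1.4200, 6.1084, 1.8546]

beam 1: φ=-90°, α=285°
  direction (0.2588, -0.9659); cell (1,3); t to first gridline: x 2.0091, y 0.7350 (then +3.8637 / +1.0353)
    (1,2) via y @ 0.7350
    (1,1) via y @ 1.7703
    (2,1) via x @ 2.0091
    (2,0) via y @ 2.8056  # hit
  → r_1 = 2.8056
beam 2: φ=-45°, α=330°
  direction (0.8660, -0.5000); cell (1,3); t to first gridline: x 0.6004, y 1.4200 (then +1.1547 / +2.0000)
    (2,3) via x @ 0.6004
    (2,2) via y @ 1.4200  # hit
  → r_2 = 1.4200
beam 3: φ=45°, α=60°
  direction (0.5000, 0.8660); cell (1,3); t to first gridline: x 1.0400, y 0.3349 (then +2.0000 / +1.1547)
    (1,4) via y @ 0.3349
    (2,4) via x @ 1.0400
    (2,5) via y @ 1.4896
    (2,6) via y @ 2.6443
    (3,6) via x @ 3.0400
    (3,7) via y @ 3.7990
    (3,8) via y @ 4.9537
    (4,8) via x @ 5.0400
    (4,9) via y @ 6.1084  # hit
  → r_3 = 6.1084
beam 4: φ=90°, α=105°
  direction (-0.2588, 0.9659); cell (1,3); t to first gridline: x 1.8546, y 0.3002 (then +3.8637 / +1.0353)
    (1,4) via y @ 0.3002
    (1,5) via y @ 1.3355
    (0,5) via x @ 1.8546  # hit
  → r_4 = 1.8546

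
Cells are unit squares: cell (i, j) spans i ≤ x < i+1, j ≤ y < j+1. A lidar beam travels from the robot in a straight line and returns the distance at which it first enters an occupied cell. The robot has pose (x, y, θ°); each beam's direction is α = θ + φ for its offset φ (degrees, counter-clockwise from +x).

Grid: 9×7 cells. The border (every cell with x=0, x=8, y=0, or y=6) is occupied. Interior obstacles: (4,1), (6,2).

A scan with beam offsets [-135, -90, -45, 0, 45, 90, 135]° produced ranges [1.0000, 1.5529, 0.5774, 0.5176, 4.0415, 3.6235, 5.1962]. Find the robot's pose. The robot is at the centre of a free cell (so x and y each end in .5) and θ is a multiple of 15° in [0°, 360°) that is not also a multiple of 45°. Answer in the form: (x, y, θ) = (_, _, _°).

Enumerate (i+0.5, j+0.5, θ) over the 33 free cells and 16 admissible headings. For each, cast all 7 beams and compare to the given ranges.
  (5.5, 4.5, 150°): beam 1 = 2.5882 ≠ 1.0000 ✗
  (5.5, 2.5, 60°): beam 1 = 1.5529 ≠ 1.0000 ✗
  (5.5, 3.5, 300°): beam 1 = 4.6587 ≠ 1.0000 ✗
  …
  (5.5, 2.5, 15°): r_1=1.0000, r_2=1.5529, r_3=0.5774, r_4=0.5176, r_5=4.0415, r_6=3.6235, r_7=5.1962 — all match ✓
Only this pose fits every beam.

(x, y, θ) = (5.5, 2.5, 15°)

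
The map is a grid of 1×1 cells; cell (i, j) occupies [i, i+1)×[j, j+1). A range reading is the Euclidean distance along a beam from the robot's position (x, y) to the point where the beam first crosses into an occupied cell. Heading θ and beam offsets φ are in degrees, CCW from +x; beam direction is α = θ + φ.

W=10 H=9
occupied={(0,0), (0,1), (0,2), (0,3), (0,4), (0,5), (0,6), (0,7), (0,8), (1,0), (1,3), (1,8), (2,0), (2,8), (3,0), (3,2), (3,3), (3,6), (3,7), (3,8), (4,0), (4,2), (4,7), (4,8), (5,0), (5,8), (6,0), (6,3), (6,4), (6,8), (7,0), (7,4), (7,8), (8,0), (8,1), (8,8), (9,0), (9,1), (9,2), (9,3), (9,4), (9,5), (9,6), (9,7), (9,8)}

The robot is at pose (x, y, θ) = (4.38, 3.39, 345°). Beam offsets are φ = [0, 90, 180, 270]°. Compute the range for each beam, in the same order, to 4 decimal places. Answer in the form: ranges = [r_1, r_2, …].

beam 1: φ=0°, α=345°
  cosα=0.9659 sinα=-0.2588 | (4,3) | tMaxX 0.6419 tMaxY 1.5068 | tΔX 1.0353 tΔY 3.8637
    t=0.6419 [x] (5,3)
    t=1.5068 [y] (5,2)
    t=1.6771 [x] (6,2)
    t=2.7124 [x] (7,2)
    t=3.7477 [x] (8,2)
    t=4.7830 [x] (9,2) — stop
  → r_1 = 4.7830
beam 2: φ=90°, α=75°
  cosα=0.2588 sinα=0.9659 | (4,3) | tMaxX 2.3955 tMaxY 0.6315 | tΔX 3.8637 tΔY 1.0353
    t=0.6315 [y] (4,4)
    t=1.6668 [y] (4,5)
    t=2.3955 [x] (5,5)
    t=2.7021 [y] (5,6)
    t=3.7373 [y] (5,7)
    t=4.7726 [y] (5,8) — stop
  → r_2 = 4.7726
beam 3: φ=180°, α=165°
  cosα=-0.9659 sinα=0.2588 | (4,3) | tMaxX 0.3934 tMaxY 2.3569 | tΔX 1.0353 tΔY 3.8637
    t=0.3934 [x] (3,3) — stop
  → r_3 = 0.3934
beam 4: φ=270°, α=255°
  cosα=-0.2588 sinα=-0.9659 | (4,3) | tMaxX 1.4682 tMaxY 0.4038 | tΔX 3.8637 tΔY 1.0353
    t=0.4038 [y] (4,2) — stop
  → r_4 = 0.4038

ranges = [4.7830, 4.7726, 0.3934, 0.4038]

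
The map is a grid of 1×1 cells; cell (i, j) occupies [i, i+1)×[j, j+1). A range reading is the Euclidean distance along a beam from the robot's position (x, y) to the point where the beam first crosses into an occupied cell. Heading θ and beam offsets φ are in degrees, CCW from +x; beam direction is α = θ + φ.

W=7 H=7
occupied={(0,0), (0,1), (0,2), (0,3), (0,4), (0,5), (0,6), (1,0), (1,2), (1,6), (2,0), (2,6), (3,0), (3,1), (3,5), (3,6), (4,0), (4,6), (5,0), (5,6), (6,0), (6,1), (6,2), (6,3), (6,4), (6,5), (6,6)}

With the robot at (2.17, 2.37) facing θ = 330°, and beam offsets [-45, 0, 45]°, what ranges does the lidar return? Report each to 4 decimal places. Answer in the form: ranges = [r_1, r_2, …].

beam 1: φ=-45°, α=285°
  direction (0.2588, -0.9659); cell (2,2); t to first gridline: x 3.2069, y 0.3831 (then +3.8637 / +1.0353)
    (2,1) via y @ 0.3831
    (2,0) via y @ 1.4183  # hit
  → r_1 = 1.4183
beam 2: φ=0°, α=330°
  direction (0.8660, -0.5000); cell (2,2); t to first gridline: x 0.9584, y 0.7400 (then +1.1547 / +2.0000)
    (2,1) via y @ 0.7400
    (3,1) via x @ 0.9584  # hit
  → r_2 = 0.9584
beam 3: φ=45°, α=15°
  direction (0.9659, 0.2588); cell (2,2); t to first gridline: x 0.8593, y 2.4341 (then +1.0353 / +3.8637)
    (3,2) via x @ 0.8593
    (4,2) via x @ 1.8946
    (4,3) via y @ 2.4341
    (5,3) via x @ 2.9298
    (6,3) via x @ 3.9651  # hit
  → r_3 = 3.9651

ranges = [1.4183, 0.9584, 3.9651]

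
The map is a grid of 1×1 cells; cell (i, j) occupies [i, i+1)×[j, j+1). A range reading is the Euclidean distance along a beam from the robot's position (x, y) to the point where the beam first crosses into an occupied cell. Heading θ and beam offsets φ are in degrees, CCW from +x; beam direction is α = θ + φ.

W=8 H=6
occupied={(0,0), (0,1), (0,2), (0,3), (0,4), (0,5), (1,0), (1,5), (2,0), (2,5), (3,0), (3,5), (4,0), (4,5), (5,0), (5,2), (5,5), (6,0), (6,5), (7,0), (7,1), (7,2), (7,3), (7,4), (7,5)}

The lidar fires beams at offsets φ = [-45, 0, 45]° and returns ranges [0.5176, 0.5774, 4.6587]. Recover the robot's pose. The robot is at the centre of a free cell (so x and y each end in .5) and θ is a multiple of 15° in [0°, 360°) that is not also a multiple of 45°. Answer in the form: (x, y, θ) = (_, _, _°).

Enumerate (i+0.5, j+0.5, θ) over the 23 free cells and 16 admissible headings. For each, cast all 3 beams and compare to the given ranges.
  (5.5, 3.5, 105°): beam 1 = 1.7321 ≠ 0.5176 ✗
  (3.5, 4.5, 210°): beam 1 = 1.9319 ≠ 0.5176 ✗
  (6.5, 4.5, 300°): beam 1 = 1.9319 ≠ 0.5176 ✗
  …
  (5.5, 1.5, 120°): r_1=0.5176, r_2=0.5774, r_3=4.6587 — all match ✓
No second candidate reproduces the full scan.

(x, y, θ) = (5.5, 1.5, 120°)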